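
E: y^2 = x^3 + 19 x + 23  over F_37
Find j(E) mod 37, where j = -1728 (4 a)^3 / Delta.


Delta = -16(4 a^3 + 27 b^2) mod 37 = 13
-1728 * (4 a)^3 = -1728 * (4*19)^3 mod 37 = 14
j = 14 * 13^(-1) mod 37 = 21

j = 21 (mod 37)


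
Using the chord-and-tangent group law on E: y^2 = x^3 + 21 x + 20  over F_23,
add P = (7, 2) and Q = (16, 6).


P != Q, so use the chord formula.
s = (y2 - y1) / (x2 - x1) = (4) / (9) mod 23 = 3
x3 = s^2 - x1 - x2 mod 23 = 3^2 - 7 - 16 = 9
y3 = s (x1 - x3) - y1 mod 23 = 3 * (7 - 9) - 2 = 15

P + Q = (9, 15)


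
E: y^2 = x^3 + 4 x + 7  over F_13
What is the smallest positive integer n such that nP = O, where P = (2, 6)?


Compute successive multiples of P until we hit O:
  1P = (2, 6)
  2P = (5, 3)
  3P = (7, 12)
  4P = (7, 1)
  5P = (5, 10)
  6P = (2, 7)
  7P = O

ord(P) = 7


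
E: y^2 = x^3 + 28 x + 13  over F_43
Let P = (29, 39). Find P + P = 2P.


Doubling: s = (3 x1^2 + a) / (2 y1)
s = (3*29^2 + 28) / (2*39) mod 43 = 9
x3 = s^2 - 2 x1 mod 43 = 9^2 - 2*29 = 23
y3 = s (x1 - x3) - y1 mod 43 = 9 * (29 - 23) - 39 = 15

2P = (23, 15)


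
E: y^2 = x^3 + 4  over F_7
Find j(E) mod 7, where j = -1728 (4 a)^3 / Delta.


Delta = -16(4 a^3 + 27 b^2) mod 7 = 4
-1728 * (4 a)^3 = -1728 * (4*0)^3 mod 7 = 0
j = 0 * 4^(-1) mod 7 = 0

j = 0 (mod 7)


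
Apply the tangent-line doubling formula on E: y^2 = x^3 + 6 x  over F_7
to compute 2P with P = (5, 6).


Doubling: s = (3 x1^2 + a) / (2 y1)
s = (3*5^2 + 6) / (2*6) mod 7 = 5
x3 = s^2 - 2 x1 mod 7 = 5^2 - 2*5 = 1
y3 = s (x1 - x3) - y1 mod 7 = 5 * (5 - 1) - 6 = 0

2P = (1, 0)


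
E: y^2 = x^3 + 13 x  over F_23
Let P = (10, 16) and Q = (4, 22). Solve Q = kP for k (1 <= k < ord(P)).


Enumerate multiples of P until we hit Q = (4, 22):
  1P = (10, 16)
  2P = (4, 1)
  3P = (21, 14)
  4P = (8, 15)
  5P = (11, 18)
  6P = (6, 15)
  7P = (20, 16)
  8P = (16, 7)
  9P = (5, 11)
  10P = (9, 8)
  11P = (22, 3)
  12P = (0, 0)
  13P = (22, 20)
  14P = (9, 15)
  15P = (5, 12)
  16P = (16, 16)
  17P = (20, 7)
  18P = (6, 8)
  19P = (11, 5)
  20P = (8, 8)
  21P = (21, 9)
  22P = (4, 22)
Match found at i = 22.

k = 22


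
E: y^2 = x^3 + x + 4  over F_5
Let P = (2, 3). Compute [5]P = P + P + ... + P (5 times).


k = 5 = 101_2 (binary, LSB first: 101)
Double-and-add from P = (2, 3):
  bit 0 = 1: acc = O + (2, 3) = (2, 3)
  bit 1 = 0: acc unchanged = (2, 3)
  bit 2 = 1: acc = (2, 3) + (1, 1) = (1, 4)

5P = (1, 4)


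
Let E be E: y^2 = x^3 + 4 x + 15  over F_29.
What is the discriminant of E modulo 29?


4 a^3 + 27 b^2 = 4*4^3 + 27*15^2 = 256 + 6075 = 6331
Delta = -16 * (6331) = -101296
Delta mod 29 = 1

Delta = 1 (mod 29)


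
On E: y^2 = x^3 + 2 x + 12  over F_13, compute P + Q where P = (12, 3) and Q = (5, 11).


P != Q, so use the chord formula.
s = (y2 - y1) / (x2 - x1) = (8) / (6) mod 13 = 10
x3 = s^2 - x1 - x2 mod 13 = 10^2 - 12 - 5 = 5
y3 = s (x1 - x3) - y1 mod 13 = 10 * (12 - 5) - 3 = 2

P + Q = (5, 2)


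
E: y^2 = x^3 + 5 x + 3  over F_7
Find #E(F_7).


For each x in F_7, count y with y^2 = x^3 + 5 x + 3 mod 7:
  x = 1: RHS = 2, y in [3, 4]  -> 2 point(s)
  x = 2: RHS = 0, y in [0]  -> 1 point(s)
  x = 6: RHS = 4, y in [2, 5]  -> 2 point(s)
Affine points: 5. Add the point at infinity: total = 6.

#E(F_7) = 6


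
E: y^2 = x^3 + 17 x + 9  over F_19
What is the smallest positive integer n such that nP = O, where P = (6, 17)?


Compute successive multiples of P until we hit O:
  1P = (6, 17)
  2P = (11, 11)
  3P = (8, 12)
  4P = (16, 8)
  5P = (17, 10)
  6P = (3, 7)
  7P = (0, 3)
  8P = (10, 18)
  ... (continuing to 19P)
  19P = O

ord(P) = 19


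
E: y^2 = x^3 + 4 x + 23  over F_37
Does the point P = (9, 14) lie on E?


Check whether y^2 = x^3 + 4 x + 23 (mod 37) for (x, y) = (9, 14).
LHS: y^2 = 14^2 mod 37 = 11
RHS: x^3 + 4 x + 23 = 9^3 + 4*9 + 23 mod 37 = 11
LHS = RHS

Yes, on the curve


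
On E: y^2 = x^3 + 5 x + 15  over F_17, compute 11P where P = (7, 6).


k = 11 = 1011_2 (binary, LSB first: 1101)
Double-and-add from P = (7, 6):
  bit 0 = 1: acc = O + (7, 6) = (7, 6)
  bit 1 = 1: acc = (7, 6) + (1, 2) = (0, 10)
  bit 2 = 0: acc unchanged = (0, 10)
  bit 3 = 1: acc = (0, 10) + (13, 4) = (2, 4)

11P = (2, 4)


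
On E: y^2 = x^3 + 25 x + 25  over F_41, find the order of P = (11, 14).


Compute successive multiples of P until we hit O:
  1P = (11, 14)
  2P = (1, 25)
  3P = (38, 28)
  4P = (34, 9)
  5P = (0, 5)
  6P = (10, 39)
  7P = (30, 10)
  8P = (39, 7)
  ... (continuing to 51P)
  51P = O

ord(P) = 51


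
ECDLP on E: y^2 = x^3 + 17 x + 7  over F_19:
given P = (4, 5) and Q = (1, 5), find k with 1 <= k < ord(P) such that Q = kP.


Enumerate multiples of P until we hit Q = (1, 5):
  1P = (4, 5)
  2P = (1, 5)
Match found at i = 2.

k = 2


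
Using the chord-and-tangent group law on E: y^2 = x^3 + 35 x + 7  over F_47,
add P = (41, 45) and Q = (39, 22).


P != Q, so use the chord formula.
s = (y2 - y1) / (x2 - x1) = (24) / (45) mod 47 = 35
x3 = s^2 - x1 - x2 mod 47 = 35^2 - 41 - 39 = 17
y3 = s (x1 - x3) - y1 mod 47 = 35 * (41 - 17) - 45 = 43

P + Q = (17, 43)


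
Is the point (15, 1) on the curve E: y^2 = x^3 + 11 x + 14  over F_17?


Check whether y^2 = x^3 + 11 x + 14 (mod 17) for (x, y) = (15, 1).
LHS: y^2 = 1^2 mod 17 = 1
RHS: x^3 + 11 x + 14 = 15^3 + 11*15 + 14 mod 17 = 1
LHS = RHS

Yes, on the curve


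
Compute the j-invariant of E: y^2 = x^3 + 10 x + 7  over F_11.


Delta = -16(4 a^3 + 27 b^2) mod 11 = 5
-1728 * (4 a)^3 = -1728 * (4*10)^3 mod 11 = 9
j = 9 * 5^(-1) mod 11 = 4

j = 4 (mod 11)


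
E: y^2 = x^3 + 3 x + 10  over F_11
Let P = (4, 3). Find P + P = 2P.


Doubling: s = (3 x1^2 + a) / (2 y1)
s = (3*4^2 + 3) / (2*3) mod 11 = 3
x3 = s^2 - 2 x1 mod 11 = 3^2 - 2*4 = 1
y3 = s (x1 - x3) - y1 mod 11 = 3 * (4 - 1) - 3 = 6

2P = (1, 6)


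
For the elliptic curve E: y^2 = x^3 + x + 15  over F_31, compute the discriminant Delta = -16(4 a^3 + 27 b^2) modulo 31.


4 a^3 + 27 b^2 = 4*1^3 + 27*15^2 = 4 + 6075 = 6079
Delta = -16 * (6079) = -97264
Delta mod 31 = 14

Delta = 14 (mod 31)


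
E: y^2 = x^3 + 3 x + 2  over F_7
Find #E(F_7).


For each x in F_7, count y with y^2 = x^3 + 3 x + 2 mod 7:
  x = 0: RHS = 2, y in [3, 4]  -> 2 point(s)
  x = 2: RHS = 2, y in [3, 4]  -> 2 point(s)
  x = 4: RHS = 1, y in [1, 6]  -> 2 point(s)
  x = 5: RHS = 2, y in [3, 4]  -> 2 point(s)
Affine points: 8. Add the point at infinity: total = 9.

#E(F_7) = 9


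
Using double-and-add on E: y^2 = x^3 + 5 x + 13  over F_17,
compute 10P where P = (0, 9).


k = 10 = 1010_2 (binary, LSB first: 0101)
Double-and-add from P = (0, 9):
  bit 0 = 0: acc unchanged = O
  bit 1 = 1: acc = O + (8, 2) = (8, 2)
  bit 2 = 0: acc unchanged = (8, 2)
  bit 3 = 1: acc = (8, 2) + (7, 0) = (6, 2)

10P = (6, 2)


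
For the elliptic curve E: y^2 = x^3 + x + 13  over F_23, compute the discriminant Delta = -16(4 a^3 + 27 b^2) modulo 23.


4 a^3 + 27 b^2 = 4*1^3 + 27*13^2 = 4 + 4563 = 4567
Delta = -16 * (4567) = -73072
Delta mod 23 = 22

Delta = 22 (mod 23)


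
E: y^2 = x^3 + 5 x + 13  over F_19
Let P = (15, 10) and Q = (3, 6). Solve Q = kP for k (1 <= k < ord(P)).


Enumerate multiples of P until we hit Q = (3, 6):
  1P = (15, 10)
  2P = (5, 7)
  3P = (16, 3)
  4P = (18, 11)
  5P = (3, 13)
  6P = (7, 7)
  7P = (1, 0)
  8P = (7, 12)
  9P = (3, 6)
Match found at i = 9.

k = 9


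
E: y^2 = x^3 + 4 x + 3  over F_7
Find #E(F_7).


For each x in F_7, count y with y^2 = x^3 + 4 x + 3 mod 7:
  x = 1: RHS = 1, y in [1, 6]  -> 2 point(s)
  x = 3: RHS = 0, y in [0]  -> 1 point(s)
  x = 5: RHS = 1, y in [1, 6]  -> 2 point(s)
Affine points: 5. Add the point at infinity: total = 6.

#E(F_7) = 6


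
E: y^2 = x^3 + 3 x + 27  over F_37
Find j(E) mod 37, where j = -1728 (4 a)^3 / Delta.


Delta = -16(4 a^3 + 27 b^2) mod 37 = 27
-1728 * (4 a)^3 = -1728 * (4*3)^3 mod 37 = 27
j = 27 * 27^(-1) mod 37 = 1

j = 1 (mod 37)


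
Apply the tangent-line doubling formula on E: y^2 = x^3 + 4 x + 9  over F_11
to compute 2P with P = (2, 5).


Doubling: s = (3 x1^2 + a) / (2 y1)
s = (3*2^2 + 4) / (2*5) mod 11 = 6
x3 = s^2 - 2 x1 mod 11 = 6^2 - 2*2 = 10
y3 = s (x1 - x3) - y1 mod 11 = 6 * (2 - 10) - 5 = 2

2P = (10, 2)


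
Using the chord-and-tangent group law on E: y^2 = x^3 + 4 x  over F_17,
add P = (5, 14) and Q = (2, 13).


P != Q, so use the chord formula.
s = (y2 - y1) / (x2 - x1) = (16) / (14) mod 17 = 6
x3 = s^2 - x1 - x2 mod 17 = 6^2 - 5 - 2 = 12
y3 = s (x1 - x3) - y1 mod 17 = 6 * (5 - 12) - 14 = 12

P + Q = (12, 12)


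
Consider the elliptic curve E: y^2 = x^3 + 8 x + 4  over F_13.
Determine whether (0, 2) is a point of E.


Check whether y^2 = x^3 + 8 x + 4 (mod 13) for (x, y) = (0, 2).
LHS: y^2 = 2^2 mod 13 = 4
RHS: x^3 + 8 x + 4 = 0^3 + 8*0 + 4 mod 13 = 4
LHS = RHS

Yes, on the curve


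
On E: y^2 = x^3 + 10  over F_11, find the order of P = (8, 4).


Compute successive multiples of P until we hit O:
  1P = (8, 4)
  2P = (10, 3)
  3P = (7, 1)
  4P = (5, 5)
  5P = (3, 9)
  6P = (1, 0)
  7P = (3, 2)
  8P = (5, 6)
  ... (continuing to 12P)
  12P = O

ord(P) = 12


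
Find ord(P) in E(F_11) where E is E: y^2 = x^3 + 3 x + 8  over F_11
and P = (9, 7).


Compute successive multiples of P until we hit O:
  1P = (9, 7)
  2P = (7, 3)
  3P = (10, 2)
  4P = (6, 0)
  5P = (10, 9)
  6P = (7, 8)
  7P = (9, 4)
  8P = O

ord(P) = 8


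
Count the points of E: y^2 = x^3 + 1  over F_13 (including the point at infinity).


For each x in F_13, count y with y^2 = x^3 + 0 x + 1 mod 13:
  x = 0: RHS = 1, y in [1, 12]  -> 2 point(s)
  x = 2: RHS = 9, y in [3, 10]  -> 2 point(s)
  x = 4: RHS = 0, y in [0]  -> 1 point(s)
  x = 5: RHS = 9, y in [3, 10]  -> 2 point(s)
  x = 6: RHS = 9, y in [3, 10]  -> 2 point(s)
  x = 10: RHS = 0, y in [0]  -> 1 point(s)
  x = 12: RHS = 0, y in [0]  -> 1 point(s)
Affine points: 11. Add the point at infinity: total = 12.

#E(F_13) = 12


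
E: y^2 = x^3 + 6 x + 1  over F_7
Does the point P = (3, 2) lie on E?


Check whether y^2 = x^3 + 6 x + 1 (mod 7) for (x, y) = (3, 2).
LHS: y^2 = 2^2 mod 7 = 4
RHS: x^3 + 6 x + 1 = 3^3 + 6*3 + 1 mod 7 = 4
LHS = RHS

Yes, on the curve


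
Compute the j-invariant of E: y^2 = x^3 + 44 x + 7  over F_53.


Delta = -16(4 a^3 + 27 b^2) mod 53 = 48
-1728 * (4 a)^3 = -1728 * (4*44)^3 mod 53 = 35
j = 35 * 48^(-1) mod 53 = 46

j = 46 (mod 53)


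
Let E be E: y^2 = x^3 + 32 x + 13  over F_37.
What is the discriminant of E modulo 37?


4 a^3 + 27 b^2 = 4*32^3 + 27*13^2 = 131072 + 4563 = 135635
Delta = -16 * (135635) = -2170160
Delta mod 37 = 1

Delta = 1 (mod 37)


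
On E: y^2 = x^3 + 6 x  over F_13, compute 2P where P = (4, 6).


k = 2 = 10_2 (binary, LSB first: 01)
Double-and-add from P = (4, 6):
  bit 0 = 0: acc unchanged = O
  bit 1 = 1: acc = O + (9, 4) = (9, 4)

2P = (9, 4)


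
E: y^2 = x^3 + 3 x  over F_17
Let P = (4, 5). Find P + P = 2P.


Doubling: s = (3 x1^2 + a) / (2 y1)
s = (3*4^2 + 3) / (2*5) mod 17 = 0
x3 = s^2 - 2 x1 mod 17 = 0^2 - 2*4 = 9
y3 = s (x1 - x3) - y1 mod 17 = 0 * (4 - 9) - 5 = 12

2P = (9, 12)


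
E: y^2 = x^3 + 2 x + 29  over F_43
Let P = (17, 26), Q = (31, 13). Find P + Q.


P != Q, so use the chord formula.
s = (y2 - y1) / (x2 - x1) = (30) / (14) mod 43 = 39
x3 = s^2 - x1 - x2 mod 43 = 39^2 - 17 - 31 = 11
y3 = s (x1 - x3) - y1 mod 43 = 39 * (17 - 11) - 26 = 36

P + Q = (11, 36)


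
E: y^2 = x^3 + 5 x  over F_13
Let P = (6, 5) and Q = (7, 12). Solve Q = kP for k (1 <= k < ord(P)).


Enumerate multiples of P until we hit Q = (7, 12):
  1P = (6, 5)
  2P = (10, 7)
  3P = (7, 1)
  4P = (3, 9)
  5P = (0, 0)
  6P = (3, 4)
  7P = (7, 12)
Match found at i = 7.

k = 7


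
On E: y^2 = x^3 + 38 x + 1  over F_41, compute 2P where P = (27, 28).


Doubling: s = (3 x1^2 + a) / (2 y1)
s = (3*27^2 + 38) / (2*28) mod 41 = 39
x3 = s^2 - 2 x1 mod 41 = 39^2 - 2*27 = 32
y3 = s (x1 - x3) - y1 mod 41 = 39 * (27 - 32) - 28 = 23

2P = (32, 23)


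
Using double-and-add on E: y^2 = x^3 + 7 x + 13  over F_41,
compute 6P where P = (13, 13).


k = 6 = 110_2 (binary, LSB first: 011)
Double-and-add from P = (13, 13):
  bit 0 = 0: acc unchanged = O
  bit 1 = 1: acc = O + (31, 38) = (31, 38)
  bit 2 = 1: acc = (31, 38) + (22, 14) = (27, 0)

6P = (27, 0)


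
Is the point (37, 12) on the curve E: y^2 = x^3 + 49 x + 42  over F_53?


Check whether y^2 = x^3 + 49 x + 42 (mod 53) for (x, y) = (37, 12).
LHS: y^2 = 12^2 mod 53 = 38
RHS: x^3 + 49 x + 42 = 37^3 + 49*37 + 42 mod 53 = 38
LHS = RHS

Yes, on the curve


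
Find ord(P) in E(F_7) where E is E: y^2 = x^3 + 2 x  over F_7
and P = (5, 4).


Compute successive multiples of P until we hit O:
  1P = (5, 4)
  2P = (4, 3)
  3P = (6, 2)
  4P = (0, 0)
  5P = (6, 5)
  6P = (4, 4)
  7P = (5, 3)
  8P = O

ord(P) = 8


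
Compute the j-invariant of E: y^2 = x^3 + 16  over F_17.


Delta = -16(4 a^3 + 27 b^2) mod 17 = 10
-1728 * (4 a)^3 = -1728 * (4*0)^3 mod 17 = 0
j = 0 * 10^(-1) mod 17 = 0

j = 0 (mod 17)


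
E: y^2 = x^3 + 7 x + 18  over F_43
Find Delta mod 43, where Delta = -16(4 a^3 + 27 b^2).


4 a^3 + 27 b^2 = 4*7^3 + 27*18^2 = 1372 + 8748 = 10120
Delta = -16 * (10120) = -161920
Delta mod 43 = 18

Delta = 18 (mod 43)


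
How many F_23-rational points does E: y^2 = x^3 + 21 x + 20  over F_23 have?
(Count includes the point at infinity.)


For each x in F_23, count y with y^2 = x^3 + 21 x + 20 mod 23:
  x = 2: RHS = 1, y in [1, 22]  -> 2 point(s)
  x = 3: RHS = 18, y in [8, 15]  -> 2 point(s)
  x = 7: RHS = 4, y in [2, 21]  -> 2 point(s)
  x = 9: RHS = 18, y in [8, 15]  -> 2 point(s)
  x = 11: RHS = 18, y in [8, 15]  -> 2 point(s)
  x = 13: RHS = 6, y in [11, 12]  -> 2 point(s)
  x = 16: RHS = 13, y in [6, 17]  -> 2 point(s)
  x = 17: RHS = 0, y in [0]  -> 1 point(s)
  x = 21: RHS = 16, y in [4, 19]  -> 2 point(s)
Affine points: 17. Add the point at infinity: total = 18.

#E(F_23) = 18


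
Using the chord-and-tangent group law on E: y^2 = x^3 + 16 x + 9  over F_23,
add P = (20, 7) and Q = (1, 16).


P != Q, so use the chord formula.
s = (y2 - y1) / (x2 - x1) = (9) / (4) mod 23 = 8
x3 = s^2 - x1 - x2 mod 23 = 8^2 - 20 - 1 = 20
y3 = s (x1 - x3) - y1 mod 23 = 8 * (20 - 20) - 7 = 16

P + Q = (20, 16)


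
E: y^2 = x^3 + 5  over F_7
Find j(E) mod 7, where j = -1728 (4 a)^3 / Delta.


Delta = -16(4 a^3 + 27 b^2) mod 7 = 1
-1728 * (4 a)^3 = -1728 * (4*0)^3 mod 7 = 0
j = 0 * 1^(-1) mod 7 = 0

j = 0 (mod 7)


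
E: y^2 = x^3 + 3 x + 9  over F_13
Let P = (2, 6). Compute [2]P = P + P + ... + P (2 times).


k = 2 = 10_2 (binary, LSB first: 01)
Double-and-add from P = (2, 6):
  bit 0 = 0: acc unchanged = O
  bit 1 = 1: acc = O + (0, 3) = (0, 3)

2P = (0, 3)


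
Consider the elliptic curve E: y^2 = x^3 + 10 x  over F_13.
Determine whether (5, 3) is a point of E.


Check whether y^2 = x^3 + 10 x + 0 (mod 13) for (x, y) = (5, 3).
LHS: y^2 = 3^2 mod 13 = 9
RHS: x^3 + 10 x + 0 = 5^3 + 10*5 + 0 mod 13 = 6
LHS != RHS

No, not on the curve


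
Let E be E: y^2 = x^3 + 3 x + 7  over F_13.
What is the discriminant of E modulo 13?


4 a^3 + 27 b^2 = 4*3^3 + 27*7^2 = 108 + 1323 = 1431
Delta = -16 * (1431) = -22896
Delta mod 13 = 10

Delta = 10 (mod 13)


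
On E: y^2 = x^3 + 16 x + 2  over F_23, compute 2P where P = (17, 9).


Doubling: s = (3 x1^2 + a) / (2 y1)
s = (3*17^2 + 16) / (2*9) mod 23 = 12
x3 = s^2 - 2 x1 mod 23 = 12^2 - 2*17 = 18
y3 = s (x1 - x3) - y1 mod 23 = 12 * (17 - 18) - 9 = 2

2P = (18, 2)


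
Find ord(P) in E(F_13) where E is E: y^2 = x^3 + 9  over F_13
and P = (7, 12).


Compute successive multiples of P until we hit O:
  1P = (7, 12)
  2P = (3, 6)
  3P = (2, 2)
  4P = (8, 12)
  5P = (11, 1)
  6P = (5, 2)
  7P = (0, 10)
  8P = (9, 6)
  ... (continuing to 21P)
  21P = O

ord(P) = 21


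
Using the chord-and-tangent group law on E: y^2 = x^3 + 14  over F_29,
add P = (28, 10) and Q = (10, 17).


P != Q, so use the chord formula.
s = (y2 - y1) / (x2 - x1) = (7) / (11) mod 29 = 27
x3 = s^2 - x1 - x2 mod 29 = 27^2 - 28 - 10 = 24
y3 = s (x1 - x3) - y1 mod 29 = 27 * (28 - 24) - 10 = 11

P + Q = (24, 11)


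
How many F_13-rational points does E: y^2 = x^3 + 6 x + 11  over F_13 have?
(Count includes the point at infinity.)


For each x in F_13, count y with y^2 = x^3 + 6 x + 11 mod 13:
  x = 3: RHS = 4, y in [2, 11]  -> 2 point(s)
  x = 5: RHS = 10, y in [6, 7]  -> 2 point(s)
  x = 6: RHS = 3, y in [4, 9]  -> 2 point(s)
  x = 8: RHS = 12, y in [5, 8]  -> 2 point(s)
  x = 9: RHS = 1, y in [1, 12]  -> 2 point(s)
  x = 11: RHS = 4, y in [2, 11]  -> 2 point(s)
  x = 12: RHS = 4, y in [2, 11]  -> 2 point(s)
Affine points: 14. Add the point at infinity: total = 15.

#E(F_13) = 15


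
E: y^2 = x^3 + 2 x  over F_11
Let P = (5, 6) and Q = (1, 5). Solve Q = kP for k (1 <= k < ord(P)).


Enumerate multiples of P until we hit Q = (1, 5):
  1P = (5, 6)
  2P = (1, 5)
Match found at i = 2.

k = 2


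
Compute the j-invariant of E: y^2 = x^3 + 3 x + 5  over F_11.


Delta = -16(4 a^3 + 27 b^2) mod 11 = 1
-1728 * (4 a)^3 = -1728 * (4*3)^3 mod 11 = 10
j = 10 * 1^(-1) mod 11 = 10

j = 10 (mod 11)


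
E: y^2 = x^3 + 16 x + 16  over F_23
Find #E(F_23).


For each x in F_23, count y with y^2 = x^3 + 16 x + 16 mod 23:
  x = 0: RHS = 16, y in [4, 19]  -> 2 point(s)
  x = 4: RHS = 6, y in [11, 12]  -> 2 point(s)
  x = 6: RHS = 6, y in [11, 12]  -> 2 point(s)
  x = 8: RHS = 12, y in [9, 14]  -> 2 point(s)
  x = 10: RHS = 3, y in [7, 16]  -> 2 point(s)
  x = 12: RHS = 4, y in [2, 21]  -> 2 point(s)
  x = 13: RHS = 6, y in [11, 12]  -> 2 point(s)
  x = 17: RHS = 3, y in [7, 16]  -> 2 point(s)
  x = 18: RHS = 18, y in [8, 15]  -> 2 point(s)
  x = 19: RHS = 3, y in [7, 16]  -> 2 point(s)
Affine points: 20. Add the point at infinity: total = 21.

#E(F_23) = 21


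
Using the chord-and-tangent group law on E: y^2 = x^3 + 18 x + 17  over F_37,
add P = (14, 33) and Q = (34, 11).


P != Q, so use the chord formula.
s = (y2 - y1) / (x2 - x1) = (15) / (20) mod 37 = 10
x3 = s^2 - x1 - x2 mod 37 = 10^2 - 14 - 34 = 15
y3 = s (x1 - x3) - y1 mod 37 = 10 * (14 - 15) - 33 = 31

P + Q = (15, 31)


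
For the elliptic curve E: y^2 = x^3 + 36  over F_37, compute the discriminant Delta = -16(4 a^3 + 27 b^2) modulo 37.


4 a^3 + 27 b^2 = 4*0^3 + 27*36^2 = 0 + 34992 = 34992
Delta = -16 * (34992) = -559872
Delta mod 37 = 12

Delta = 12 (mod 37)


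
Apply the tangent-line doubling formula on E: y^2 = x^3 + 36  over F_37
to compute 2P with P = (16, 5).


Doubling: s = (3 x1^2 + a) / (2 y1)
s = (3*16^2 + 0) / (2*5) mod 37 = 25
x3 = s^2 - 2 x1 mod 37 = 25^2 - 2*16 = 1
y3 = s (x1 - x3) - y1 mod 37 = 25 * (16 - 1) - 5 = 0

2P = (1, 0)


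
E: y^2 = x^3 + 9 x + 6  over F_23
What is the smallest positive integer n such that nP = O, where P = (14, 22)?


Compute successive multiples of P until we hit O:
  1P = (14, 22)
  2P = (1, 19)
  3P = (12, 5)
  4P = (6, 0)
  5P = (12, 18)
  6P = (1, 4)
  7P = (14, 1)
  8P = O

ord(P) = 8


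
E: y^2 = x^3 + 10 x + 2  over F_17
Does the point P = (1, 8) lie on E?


Check whether y^2 = x^3 + 10 x + 2 (mod 17) for (x, y) = (1, 8).
LHS: y^2 = 8^2 mod 17 = 13
RHS: x^3 + 10 x + 2 = 1^3 + 10*1 + 2 mod 17 = 13
LHS = RHS

Yes, on the curve


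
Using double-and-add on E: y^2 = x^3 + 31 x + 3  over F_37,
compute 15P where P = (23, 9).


k = 15 = 1111_2 (binary, LSB first: 1111)
Double-and-add from P = (23, 9):
  bit 0 = 1: acc = O + (23, 9) = (23, 9)
  bit 1 = 1: acc = (23, 9) + (21, 31) = (3, 30)
  bit 2 = 1: acc = (3, 30) + (22, 14) = (0, 22)
  bit 3 = 1: acc = (0, 22) + (26, 12) = (21, 6)

15P = (21, 6)


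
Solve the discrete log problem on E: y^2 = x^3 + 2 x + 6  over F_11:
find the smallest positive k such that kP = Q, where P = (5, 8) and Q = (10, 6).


Enumerate multiples of P until we hit Q = (10, 6):
  1P = (5, 8)
  2P = (1, 3)
  3P = (10, 5)
  4P = (10, 6)
Match found at i = 4.

k = 4


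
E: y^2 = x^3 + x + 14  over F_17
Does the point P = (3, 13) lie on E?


Check whether y^2 = x^3 + 1 x + 14 (mod 17) for (x, y) = (3, 13).
LHS: y^2 = 13^2 mod 17 = 16
RHS: x^3 + 1 x + 14 = 3^3 + 1*3 + 14 mod 17 = 10
LHS != RHS

No, not on the curve


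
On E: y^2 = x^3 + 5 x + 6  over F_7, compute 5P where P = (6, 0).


k = 5 = 101_2 (binary, LSB first: 101)
Double-and-add from P = (6, 0):
  bit 0 = 1: acc = O + (6, 0) = (6, 0)
  bit 1 = 0: acc unchanged = (6, 0)
  bit 2 = 1: acc = (6, 0) + O = (6, 0)

5P = (6, 0)


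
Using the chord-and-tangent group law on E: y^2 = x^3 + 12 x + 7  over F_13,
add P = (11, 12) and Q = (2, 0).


P != Q, so use the chord formula.
s = (y2 - y1) / (x2 - x1) = (1) / (4) mod 13 = 10
x3 = s^2 - x1 - x2 mod 13 = 10^2 - 11 - 2 = 9
y3 = s (x1 - x3) - y1 mod 13 = 10 * (11 - 9) - 12 = 8

P + Q = (9, 8)


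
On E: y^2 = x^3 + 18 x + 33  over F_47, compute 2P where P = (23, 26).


Doubling: s = (3 x1^2 + a) / (2 y1)
s = (3*23^2 + 18) / (2*26) mod 47 = 39
x3 = s^2 - 2 x1 mod 47 = 39^2 - 2*23 = 18
y3 = s (x1 - x3) - y1 mod 47 = 39 * (23 - 18) - 26 = 28

2P = (18, 28)


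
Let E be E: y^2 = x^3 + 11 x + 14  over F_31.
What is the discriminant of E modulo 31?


4 a^3 + 27 b^2 = 4*11^3 + 27*14^2 = 5324 + 5292 = 10616
Delta = -16 * (10616) = -169856
Delta mod 31 = 24

Delta = 24 (mod 31)


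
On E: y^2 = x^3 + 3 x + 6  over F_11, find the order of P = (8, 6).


Compute successive multiples of P until we hit O:
  1P = (8, 6)
  2P = (4, 4)
  3P = (2, 8)
  4P = (6, 8)
  5P = (9, 6)
  6P = (5, 5)
  7P = (3, 3)
  8P = (3, 8)
  ... (continuing to 15P)
  15P = O

ord(P) = 15


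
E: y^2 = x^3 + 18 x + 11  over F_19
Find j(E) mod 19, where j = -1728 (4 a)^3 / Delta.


Delta = -16(4 a^3 + 27 b^2) mod 19 = 4
-1728 * (4 a)^3 = -1728 * (4*18)^3 mod 19 = 12
j = 12 * 4^(-1) mod 19 = 3

j = 3 (mod 19)


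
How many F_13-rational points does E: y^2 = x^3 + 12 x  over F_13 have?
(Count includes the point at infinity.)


For each x in F_13, count y with y^2 = x^3 + 12 x + 0 mod 13:
  x = 0: RHS = 0, y in [0]  -> 1 point(s)
  x = 1: RHS = 0, y in [0]  -> 1 point(s)
  x = 5: RHS = 3, y in [4, 9]  -> 2 point(s)
  x = 8: RHS = 10, y in [6, 7]  -> 2 point(s)
  x = 12: RHS = 0, y in [0]  -> 1 point(s)
Affine points: 7. Add the point at infinity: total = 8.

#E(F_13) = 8


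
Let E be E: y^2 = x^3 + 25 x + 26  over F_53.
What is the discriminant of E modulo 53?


4 a^3 + 27 b^2 = 4*25^3 + 27*26^2 = 62500 + 18252 = 80752
Delta = -16 * (80752) = -1292032
Delta mod 53 = 2

Delta = 2 (mod 53)


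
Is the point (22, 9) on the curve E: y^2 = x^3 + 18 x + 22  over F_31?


Check whether y^2 = x^3 + 18 x + 22 (mod 31) for (x, y) = (22, 9).
LHS: y^2 = 9^2 mod 31 = 19
RHS: x^3 + 18 x + 22 = 22^3 + 18*22 + 22 mod 31 = 30
LHS != RHS

No, not on the curve


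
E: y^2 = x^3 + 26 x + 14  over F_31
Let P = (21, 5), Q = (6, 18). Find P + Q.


P != Q, so use the chord formula.
s = (y2 - y1) / (x2 - x1) = (13) / (16) mod 31 = 26
x3 = s^2 - x1 - x2 mod 31 = 26^2 - 21 - 6 = 29
y3 = s (x1 - x3) - y1 mod 31 = 26 * (21 - 29) - 5 = 4

P + Q = (29, 4)


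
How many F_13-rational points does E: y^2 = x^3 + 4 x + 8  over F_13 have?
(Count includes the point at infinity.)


For each x in F_13, count y with y^2 = x^3 + 4 x + 8 mod 13:
  x = 1: RHS = 0, y in [0]  -> 1 point(s)
  x = 4: RHS = 10, y in [6, 7]  -> 2 point(s)
  x = 5: RHS = 10, y in [6, 7]  -> 2 point(s)
  x = 6: RHS = 1, y in [1, 12]  -> 2 point(s)
  x = 12: RHS = 3, y in [4, 9]  -> 2 point(s)
Affine points: 9. Add the point at infinity: total = 10.

#E(F_13) = 10


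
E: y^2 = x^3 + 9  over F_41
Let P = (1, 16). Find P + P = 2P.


Doubling: s = (3 x1^2 + a) / (2 y1)
s = (3*1^2 + 0) / (2*16) mod 41 = 27
x3 = s^2 - 2 x1 mod 41 = 27^2 - 2*1 = 30
y3 = s (x1 - x3) - y1 mod 41 = 27 * (1 - 30) - 16 = 21

2P = (30, 21)


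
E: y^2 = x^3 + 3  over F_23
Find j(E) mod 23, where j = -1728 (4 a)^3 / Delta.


Delta = -16(4 a^3 + 27 b^2) mod 23 = 22
-1728 * (4 a)^3 = -1728 * (4*0)^3 mod 23 = 0
j = 0 * 22^(-1) mod 23 = 0

j = 0 (mod 23)


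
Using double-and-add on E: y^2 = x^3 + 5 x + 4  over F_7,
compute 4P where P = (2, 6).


k = 4 = 100_2 (binary, LSB first: 001)
Double-and-add from P = (2, 6):
  bit 0 = 0: acc unchanged = O
  bit 1 = 0: acc unchanged = O
  bit 2 = 1: acc = O + (2, 1) = (2, 1)

4P = (2, 1)


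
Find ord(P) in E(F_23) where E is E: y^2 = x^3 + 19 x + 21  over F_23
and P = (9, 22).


Compute successive multiples of P until we hit O:
  1P = (9, 22)
  2P = (8, 8)
  3P = (18, 13)
  4P = (20, 12)
  5P = (3, 6)
  6P = (13, 21)
  7P = (14, 8)
  8P = (6, 11)
  ... (continuing to 26P)
  26P = O

ord(P) = 26


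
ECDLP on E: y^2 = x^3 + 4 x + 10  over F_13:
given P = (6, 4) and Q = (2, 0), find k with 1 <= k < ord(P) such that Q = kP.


Enumerate multiples of P until we hit Q = (2, 0):
  1P = (6, 4)
  2P = (2, 0)
Match found at i = 2.

k = 2


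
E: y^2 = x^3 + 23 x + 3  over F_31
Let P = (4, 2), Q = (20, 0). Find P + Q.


P != Q, so use the chord formula.
s = (y2 - y1) / (x2 - x1) = (29) / (16) mod 31 = 27
x3 = s^2 - x1 - x2 mod 31 = 27^2 - 4 - 20 = 23
y3 = s (x1 - x3) - y1 mod 31 = 27 * (4 - 23) - 2 = 12

P + Q = (23, 12)


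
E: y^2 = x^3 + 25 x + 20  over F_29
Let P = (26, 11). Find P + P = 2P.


Doubling: s = (3 x1^2 + a) / (2 y1)
s = (3*26^2 + 25) / (2*11) mod 29 = 5
x3 = s^2 - 2 x1 mod 29 = 5^2 - 2*26 = 2
y3 = s (x1 - x3) - y1 mod 29 = 5 * (26 - 2) - 11 = 22

2P = (2, 22)


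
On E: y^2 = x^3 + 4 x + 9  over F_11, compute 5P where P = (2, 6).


k = 5 = 101_2 (binary, LSB first: 101)
Double-and-add from P = (2, 6):
  bit 0 = 1: acc = O + (2, 6) = (2, 6)
  bit 1 = 0: acc unchanged = (2, 6)
  bit 2 = 1: acc = (2, 6) + (3, 9) = (4, 10)

5P = (4, 10)


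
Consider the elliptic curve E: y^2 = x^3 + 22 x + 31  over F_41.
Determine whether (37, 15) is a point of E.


Check whether y^2 = x^3 + 22 x + 31 (mod 41) for (x, y) = (37, 15).
LHS: y^2 = 15^2 mod 41 = 20
RHS: x^3 + 22 x + 31 = 37^3 + 22*37 + 31 mod 41 = 2
LHS != RHS

No, not on the curve


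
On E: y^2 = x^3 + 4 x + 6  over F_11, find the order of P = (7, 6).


Compute successive multiples of P until we hit O:
  1P = (7, 6)
  2P = (6, 2)
  3P = (3, 10)
  4P = (2, 0)
  5P = (3, 1)
  6P = (6, 9)
  7P = (7, 5)
  8P = O

ord(P) = 8


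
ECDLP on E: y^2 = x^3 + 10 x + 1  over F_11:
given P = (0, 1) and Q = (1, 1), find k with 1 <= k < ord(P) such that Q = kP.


Enumerate multiples of P until we hit Q = (1, 1):
  1P = (0, 1)
  2P = (3, 6)
  3P = (1, 1)
Match found at i = 3.

k = 3


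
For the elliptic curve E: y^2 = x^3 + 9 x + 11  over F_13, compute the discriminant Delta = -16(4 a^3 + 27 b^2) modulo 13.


4 a^3 + 27 b^2 = 4*9^3 + 27*11^2 = 2916 + 3267 = 6183
Delta = -16 * (6183) = -98928
Delta mod 13 = 2

Delta = 2 (mod 13)


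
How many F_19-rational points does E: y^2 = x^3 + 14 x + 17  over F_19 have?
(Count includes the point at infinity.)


For each x in F_19, count y with y^2 = x^3 + 14 x + 17 mod 19:
  x = 0: RHS = 17, y in [6, 13]  -> 2 point(s)
  x = 4: RHS = 4, y in [2, 17]  -> 2 point(s)
  x = 9: RHS = 17, y in [6, 13]  -> 2 point(s)
  x = 10: RHS = 17, y in [6, 13]  -> 2 point(s)
  x = 11: RHS = 1, y in [1, 18]  -> 2 point(s)
  x = 15: RHS = 11, y in [7, 12]  -> 2 point(s)
  x = 16: RHS = 5, y in [9, 10]  -> 2 point(s)
  x = 17: RHS = 0, y in [0]  -> 1 point(s)
Affine points: 15. Add the point at infinity: total = 16.

#E(F_19) = 16


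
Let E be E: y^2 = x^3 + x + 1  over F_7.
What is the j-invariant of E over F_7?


Delta = -16(4 a^3 + 27 b^2) mod 7 = 1
-1728 * (4 a)^3 = -1728 * (4*1)^3 mod 7 = 1
j = 1 * 1^(-1) mod 7 = 1

j = 1 (mod 7)


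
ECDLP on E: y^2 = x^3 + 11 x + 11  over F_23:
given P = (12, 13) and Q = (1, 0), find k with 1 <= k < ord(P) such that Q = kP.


Enumerate multiples of P until we hit Q = (1, 0):
  1P = (12, 13)
  2P = (3, 5)
  3P = (21, 2)
  4P = (2, 8)
  5P = (15, 20)
  6P = (4, 21)
  7P = (8, 6)
  8P = (19, 15)
  9P = (1, 0)
Match found at i = 9.

k = 9


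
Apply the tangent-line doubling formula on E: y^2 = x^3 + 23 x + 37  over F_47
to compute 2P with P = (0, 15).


Doubling: s = (3 x1^2 + a) / (2 y1)
s = (3*0^2 + 23) / (2*15) mod 47 = 18
x3 = s^2 - 2 x1 mod 47 = 18^2 - 2*0 = 42
y3 = s (x1 - x3) - y1 mod 47 = 18 * (0 - 42) - 15 = 28

2P = (42, 28)


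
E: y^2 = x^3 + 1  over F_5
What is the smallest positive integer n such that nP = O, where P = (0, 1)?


Compute successive multiples of P until we hit O:
  1P = (0, 1)
  2P = (0, 4)
  3P = O

ord(P) = 3


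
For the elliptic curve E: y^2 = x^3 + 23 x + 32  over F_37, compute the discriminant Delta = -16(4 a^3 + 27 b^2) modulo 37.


4 a^3 + 27 b^2 = 4*23^3 + 27*32^2 = 48668 + 27648 = 76316
Delta = -16 * (76316) = -1221056
Delta mod 37 = 18

Delta = 18 (mod 37)


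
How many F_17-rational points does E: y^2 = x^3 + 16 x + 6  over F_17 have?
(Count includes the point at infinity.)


For each x in F_17, count y with y^2 = x^3 + 16 x + 6 mod 17:
  x = 3: RHS = 13, y in [8, 9]  -> 2 point(s)
  x = 4: RHS = 15, y in [7, 10]  -> 2 point(s)
  x = 7: RHS = 2, y in [6, 11]  -> 2 point(s)
  x = 8: RHS = 0, y in [0]  -> 1 point(s)
  x = 11: RHS = 0, y in [0]  -> 1 point(s)
  x = 14: RHS = 16, y in [4, 13]  -> 2 point(s)
  x = 15: RHS = 0, y in [0]  -> 1 point(s)
Affine points: 11. Add the point at infinity: total = 12.

#E(F_17) = 12


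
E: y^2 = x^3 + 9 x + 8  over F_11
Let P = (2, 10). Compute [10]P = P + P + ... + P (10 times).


k = 10 = 1010_2 (binary, LSB first: 0101)
Double-and-add from P = (2, 10):
  bit 0 = 0: acc unchanged = O
  bit 1 = 1: acc = O + (10, 8) = (10, 8)
  bit 2 = 0: acc unchanged = (10, 8)
  bit 3 = 1: acc = (10, 8) + (4, 8) = (8, 3)

10P = (8, 3)


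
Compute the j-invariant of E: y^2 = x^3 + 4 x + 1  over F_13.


Delta = -16(4 a^3 + 27 b^2) mod 13 = 9
-1728 * (4 a)^3 = -1728 * (4*4)^3 mod 13 = 1
j = 1 * 9^(-1) mod 13 = 3

j = 3 (mod 13)


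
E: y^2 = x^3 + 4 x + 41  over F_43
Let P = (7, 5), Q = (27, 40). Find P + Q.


P != Q, so use the chord formula.
s = (y2 - y1) / (x2 - x1) = (35) / (20) mod 43 = 34
x3 = s^2 - x1 - x2 mod 43 = 34^2 - 7 - 27 = 4
y3 = s (x1 - x3) - y1 mod 43 = 34 * (7 - 4) - 5 = 11

P + Q = (4, 11)


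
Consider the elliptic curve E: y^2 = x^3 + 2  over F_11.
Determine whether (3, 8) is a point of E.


Check whether y^2 = x^3 + 0 x + 2 (mod 11) for (x, y) = (3, 8).
LHS: y^2 = 8^2 mod 11 = 9
RHS: x^3 + 0 x + 2 = 3^3 + 0*3 + 2 mod 11 = 7
LHS != RHS

No, not on the curve


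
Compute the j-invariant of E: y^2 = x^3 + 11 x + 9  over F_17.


Delta = -16(4 a^3 + 27 b^2) mod 17 = 14
-1728 * (4 a)^3 = -1728 * (4*11)^3 mod 17 = 16
j = 16 * 14^(-1) mod 17 = 6

j = 6 (mod 17)


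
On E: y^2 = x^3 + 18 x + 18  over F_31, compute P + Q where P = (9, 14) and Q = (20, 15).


P != Q, so use the chord formula.
s = (y2 - y1) / (x2 - x1) = (1) / (11) mod 31 = 17
x3 = s^2 - x1 - x2 mod 31 = 17^2 - 9 - 20 = 12
y3 = s (x1 - x3) - y1 mod 31 = 17 * (9 - 12) - 14 = 28

P + Q = (12, 28)


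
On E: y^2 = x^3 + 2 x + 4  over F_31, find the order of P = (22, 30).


Compute successive multiples of P until we hit O:
  1P = (22, 30)
  2P = (28, 23)
  3P = (28, 8)
  4P = (22, 1)
  5P = O

ord(P) = 5


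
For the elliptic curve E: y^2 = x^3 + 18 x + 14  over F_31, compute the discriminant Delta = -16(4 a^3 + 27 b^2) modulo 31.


4 a^3 + 27 b^2 = 4*18^3 + 27*14^2 = 23328 + 5292 = 28620
Delta = -16 * (28620) = -457920
Delta mod 31 = 12

Delta = 12 (mod 31)


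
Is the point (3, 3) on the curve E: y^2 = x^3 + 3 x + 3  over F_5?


Check whether y^2 = x^3 + 3 x + 3 (mod 5) for (x, y) = (3, 3).
LHS: y^2 = 3^2 mod 5 = 4
RHS: x^3 + 3 x + 3 = 3^3 + 3*3 + 3 mod 5 = 4
LHS = RHS

Yes, on the curve


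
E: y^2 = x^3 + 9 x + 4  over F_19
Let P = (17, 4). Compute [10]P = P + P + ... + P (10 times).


k = 10 = 1010_2 (binary, LSB first: 0101)
Double-and-add from P = (17, 4):
  bit 0 = 0: acc unchanged = O
  bit 1 = 1: acc = O + (10, 12) = (10, 12)
  bit 2 = 0: acc unchanged = (10, 12)
  bit 3 = 1: acc = (10, 12) + (11, 3) = (3, 1)

10P = (3, 1)


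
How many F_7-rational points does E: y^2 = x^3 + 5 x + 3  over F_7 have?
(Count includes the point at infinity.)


For each x in F_7, count y with y^2 = x^3 + 5 x + 3 mod 7:
  x = 1: RHS = 2, y in [3, 4]  -> 2 point(s)
  x = 2: RHS = 0, y in [0]  -> 1 point(s)
  x = 6: RHS = 4, y in [2, 5]  -> 2 point(s)
Affine points: 5. Add the point at infinity: total = 6.

#E(F_7) = 6


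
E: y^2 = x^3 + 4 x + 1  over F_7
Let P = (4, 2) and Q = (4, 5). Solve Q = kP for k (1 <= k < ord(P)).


Enumerate multiples of P until we hit Q = (4, 5):
  1P = (4, 2)
  2P = (0, 1)
  3P = (0, 6)
  4P = (4, 5)
Match found at i = 4.

k = 4


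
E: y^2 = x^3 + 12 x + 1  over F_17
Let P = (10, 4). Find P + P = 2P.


Doubling: s = (3 x1^2 + a) / (2 y1)
s = (3*10^2 + 12) / (2*4) mod 17 = 5
x3 = s^2 - 2 x1 mod 17 = 5^2 - 2*10 = 5
y3 = s (x1 - x3) - y1 mod 17 = 5 * (10 - 5) - 4 = 4

2P = (5, 4)


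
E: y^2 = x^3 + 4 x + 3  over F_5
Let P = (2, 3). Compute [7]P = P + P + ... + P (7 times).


k = 7 = 111_2 (binary, LSB first: 111)
Double-and-add from P = (2, 3):
  bit 0 = 1: acc = O + (2, 3) = (2, 3)
  bit 1 = 1: acc = (2, 3) + (2, 2) = O
  bit 2 = 1: acc = O + (2, 3) = (2, 3)

7P = (2, 3)


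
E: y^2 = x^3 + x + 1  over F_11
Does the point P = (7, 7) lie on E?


Check whether y^2 = x^3 + 1 x + 1 (mod 11) for (x, y) = (7, 7).
LHS: y^2 = 7^2 mod 11 = 5
RHS: x^3 + 1 x + 1 = 7^3 + 1*7 + 1 mod 11 = 10
LHS != RHS

No, not on the curve


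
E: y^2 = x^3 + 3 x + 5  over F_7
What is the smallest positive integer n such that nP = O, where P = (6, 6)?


Compute successive multiples of P until we hit O:
  1P = (6, 6)
  2P = (4, 2)
  3P = (1, 4)
  4P = (1, 3)
  5P = (4, 5)
  6P = (6, 1)
  7P = O

ord(P) = 7


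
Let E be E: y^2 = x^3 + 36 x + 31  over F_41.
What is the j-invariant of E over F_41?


Delta = -16(4 a^3 + 27 b^2) mod 41 = 19
-1728 * (4 a)^3 = -1728 * (4*36)^3 mod 41 = 30
j = 30 * 19^(-1) mod 41 = 21

j = 21 (mod 41)


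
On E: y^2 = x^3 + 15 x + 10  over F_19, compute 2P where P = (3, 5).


Doubling: s = (3 x1^2 + a) / (2 y1)
s = (3*3^2 + 15) / (2*5) mod 19 = 8
x3 = s^2 - 2 x1 mod 19 = 8^2 - 2*3 = 1
y3 = s (x1 - x3) - y1 mod 19 = 8 * (3 - 1) - 5 = 11

2P = (1, 11)


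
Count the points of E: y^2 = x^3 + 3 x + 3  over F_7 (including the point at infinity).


For each x in F_7, count y with y^2 = x^3 + 3 x + 3 mod 7:
  x = 1: RHS = 0, y in [0]  -> 1 point(s)
  x = 3: RHS = 4, y in [2, 5]  -> 2 point(s)
  x = 4: RHS = 2, y in [3, 4]  -> 2 point(s)
Affine points: 5. Add the point at infinity: total = 6.

#E(F_7) = 6


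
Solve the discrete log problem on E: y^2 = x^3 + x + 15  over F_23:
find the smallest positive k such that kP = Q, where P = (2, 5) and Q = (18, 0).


Enumerate multiples of P until we hit Q = (18, 0):
  1P = (2, 5)
  2P = (20, 13)
  3P = (10, 17)
  4P = (19, 4)
  5P = (18, 0)
Match found at i = 5.

k = 5


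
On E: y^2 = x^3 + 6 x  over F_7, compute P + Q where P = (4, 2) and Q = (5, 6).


P != Q, so use the chord formula.
s = (y2 - y1) / (x2 - x1) = (4) / (1) mod 7 = 4
x3 = s^2 - x1 - x2 mod 7 = 4^2 - 4 - 5 = 0
y3 = s (x1 - x3) - y1 mod 7 = 4 * (4 - 0) - 2 = 0

P + Q = (0, 0)


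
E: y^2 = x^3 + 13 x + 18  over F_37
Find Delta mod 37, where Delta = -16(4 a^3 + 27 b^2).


4 a^3 + 27 b^2 = 4*13^3 + 27*18^2 = 8788 + 8748 = 17536
Delta = -16 * (17536) = -280576
Delta mod 37 = 32

Delta = 32 (mod 37)


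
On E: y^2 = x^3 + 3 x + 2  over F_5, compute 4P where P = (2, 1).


k = 4 = 100_2 (binary, LSB first: 001)
Double-and-add from P = (2, 1):
  bit 0 = 0: acc unchanged = O
  bit 1 = 0: acc unchanged = O
  bit 2 = 1: acc = O + (2, 4) = (2, 4)

4P = (2, 4)


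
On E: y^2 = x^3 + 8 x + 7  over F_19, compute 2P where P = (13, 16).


Doubling: s = (3 x1^2 + a) / (2 y1)
s = (3*13^2 + 8) / (2*16) mod 19 = 6
x3 = s^2 - 2 x1 mod 19 = 6^2 - 2*13 = 10
y3 = s (x1 - x3) - y1 mod 19 = 6 * (13 - 10) - 16 = 2

2P = (10, 2)


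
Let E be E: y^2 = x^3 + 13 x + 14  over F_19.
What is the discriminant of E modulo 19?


4 a^3 + 27 b^2 = 4*13^3 + 27*14^2 = 8788 + 5292 = 14080
Delta = -16 * (14080) = -225280
Delta mod 19 = 3

Delta = 3 (mod 19)


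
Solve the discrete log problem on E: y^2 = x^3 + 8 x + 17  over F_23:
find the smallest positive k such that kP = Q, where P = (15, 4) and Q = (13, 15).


Enumerate multiples of P until we hit Q = (13, 15):
  1P = (15, 4)
  2P = (20, 9)
  3P = (12, 22)
  4P = (9, 6)
  5P = (17, 12)
  6P = (7, 5)
  7P = (10, 4)
  8P = (21, 19)
  9P = (22, 13)
  10P = (13, 15)
Match found at i = 10.

k = 10


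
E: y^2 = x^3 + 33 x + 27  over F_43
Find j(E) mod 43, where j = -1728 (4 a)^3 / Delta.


Delta = -16(4 a^3 + 27 b^2) mod 43 = 20
-1728 * (4 a)^3 = -1728 * (4*33)^3 mod 43 = 42
j = 42 * 20^(-1) mod 43 = 15

j = 15 (mod 43)


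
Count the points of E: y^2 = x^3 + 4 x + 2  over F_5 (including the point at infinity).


For each x in F_5, count y with y^2 = x^3 + 4 x + 2 mod 5:
  x = 3: RHS = 1, y in [1, 4]  -> 2 point(s)
Affine points: 2. Add the point at infinity: total = 3.

#E(F_5) = 3


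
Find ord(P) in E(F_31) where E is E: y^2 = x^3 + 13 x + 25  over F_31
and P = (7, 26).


Compute successive multiples of P until we hit O:
  1P = (7, 26)
  2P = (25, 14)
  3P = (27, 8)
  4P = (13, 29)
  5P = (19, 30)
  6P = (12, 24)
  7P = (1, 15)
  8P = (10, 15)
  ... (continuing to 31P)
  31P = O

ord(P) = 31


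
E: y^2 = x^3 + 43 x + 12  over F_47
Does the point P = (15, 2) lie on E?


Check whether y^2 = x^3 + 43 x + 12 (mod 47) for (x, y) = (15, 2).
LHS: y^2 = 2^2 mod 47 = 4
RHS: x^3 + 43 x + 12 = 15^3 + 43*15 + 12 mod 47 = 37
LHS != RHS

No, not on the curve


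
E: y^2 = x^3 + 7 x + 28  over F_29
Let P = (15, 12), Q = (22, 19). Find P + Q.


P != Q, so use the chord formula.
s = (y2 - y1) / (x2 - x1) = (7) / (7) mod 29 = 1
x3 = s^2 - x1 - x2 mod 29 = 1^2 - 15 - 22 = 22
y3 = s (x1 - x3) - y1 mod 29 = 1 * (15 - 22) - 12 = 10

P + Q = (22, 10)


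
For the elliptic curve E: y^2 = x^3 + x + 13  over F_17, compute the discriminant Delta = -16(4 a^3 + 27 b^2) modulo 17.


4 a^3 + 27 b^2 = 4*1^3 + 27*13^2 = 4 + 4563 = 4567
Delta = -16 * (4567) = -73072
Delta mod 17 = 11

Delta = 11 (mod 17)


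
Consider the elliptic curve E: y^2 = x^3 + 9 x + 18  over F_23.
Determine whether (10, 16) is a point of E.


Check whether y^2 = x^3 + 9 x + 18 (mod 23) for (x, y) = (10, 16).
LHS: y^2 = 16^2 mod 23 = 3
RHS: x^3 + 9 x + 18 = 10^3 + 9*10 + 18 mod 23 = 4
LHS != RHS

No, not on the curve


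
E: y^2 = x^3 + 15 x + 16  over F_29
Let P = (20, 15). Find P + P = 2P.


Doubling: s = (3 x1^2 + a) / (2 y1)
s = (3*20^2 + 15) / (2*15) mod 29 = 26
x3 = s^2 - 2 x1 mod 29 = 26^2 - 2*20 = 27
y3 = s (x1 - x3) - y1 mod 29 = 26 * (20 - 27) - 15 = 6

2P = (27, 6)


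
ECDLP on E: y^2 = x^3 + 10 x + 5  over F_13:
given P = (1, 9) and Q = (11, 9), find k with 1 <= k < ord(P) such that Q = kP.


Enumerate multiples of P until we hit Q = (11, 9):
  1P = (1, 9)
  2P = (11, 4)
  3P = (11, 9)
Match found at i = 3.

k = 3


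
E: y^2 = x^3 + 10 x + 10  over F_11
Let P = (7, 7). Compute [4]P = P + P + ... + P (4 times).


k = 4 = 100_2 (binary, LSB first: 001)
Double-and-add from P = (7, 7):
  bit 0 = 0: acc unchanged = O
  bit 1 = 0: acc unchanged = O
  bit 2 = 1: acc = O + (4, 9) = (4, 9)

4P = (4, 9)


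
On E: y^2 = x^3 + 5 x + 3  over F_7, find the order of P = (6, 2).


Compute successive multiples of P until we hit O:
  1P = (6, 2)
  2P = (6, 5)
  3P = O

ord(P) = 3


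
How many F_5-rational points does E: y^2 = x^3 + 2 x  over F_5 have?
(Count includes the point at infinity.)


For each x in F_5, count y with y^2 = x^3 + 2 x + 0 mod 5:
  x = 0: RHS = 0, y in [0]  -> 1 point(s)
Affine points: 1. Add the point at infinity: total = 2.

#E(F_5) = 2


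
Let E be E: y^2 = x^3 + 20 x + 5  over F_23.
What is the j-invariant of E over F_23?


Delta = -16(4 a^3 + 27 b^2) mod 23 = 13
-1728 * (4 a)^3 = -1728 * (4*20)^3 mod 23 = 9
j = 9 * 13^(-1) mod 23 = 6

j = 6 (mod 23)
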